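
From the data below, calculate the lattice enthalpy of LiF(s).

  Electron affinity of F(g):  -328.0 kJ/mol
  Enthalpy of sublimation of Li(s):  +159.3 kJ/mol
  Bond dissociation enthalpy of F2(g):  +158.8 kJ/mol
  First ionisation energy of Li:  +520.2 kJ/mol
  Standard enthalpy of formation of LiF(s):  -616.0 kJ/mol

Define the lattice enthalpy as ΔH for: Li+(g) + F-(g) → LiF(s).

U = -1046.9 kJ/mol

ΔHf° = 1·ΔHsub + 1·(ΣIE) + 1/2·D(F2) + 1·EA + U
-616.0 = 1·(+159.3) + 1·(+520.2) + 1/2·(+158.8) + 1·(-328.0) + U
U = -616.0 − (+430.9) = -1046.9 kJ/mol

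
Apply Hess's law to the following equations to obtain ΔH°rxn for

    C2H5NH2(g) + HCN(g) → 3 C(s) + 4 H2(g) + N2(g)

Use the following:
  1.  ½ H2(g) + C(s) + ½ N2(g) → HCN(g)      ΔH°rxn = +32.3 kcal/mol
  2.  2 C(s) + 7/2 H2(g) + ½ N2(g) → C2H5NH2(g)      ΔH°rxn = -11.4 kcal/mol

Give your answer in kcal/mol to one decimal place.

eq. 1 reversed (reverse to put HCN(g) on the reactant side): -32.3 kcal/mol
eq. 2 reversed (reverse to put C2H5NH2(g) on the reactant side): +11.4 kcal/mol
Combining the equations, ΔH°rxn = (-32.3) + (+11.4) = -20.9 kcal/mol

ΔH°rxn = -20.9 kcal/mol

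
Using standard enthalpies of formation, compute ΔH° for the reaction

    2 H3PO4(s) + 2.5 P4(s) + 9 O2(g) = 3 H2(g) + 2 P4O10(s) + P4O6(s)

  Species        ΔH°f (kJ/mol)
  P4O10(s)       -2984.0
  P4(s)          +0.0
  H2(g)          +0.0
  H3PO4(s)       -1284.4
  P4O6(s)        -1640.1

ΔH°rxn = Σ nΔHf°(products) − Σ nΔHf°(reactants).
Products: 3·(+0.0) + 2·(-2984.0) + 1·(-1640.1) = -7608.1
Reactants: 2·(-1284.4) + 5/2·(+0.0) + 9·(+0.0) = -2568.8
ΔH° = (-7608.1) − (-2568.8) = -5039.3 kJ/mol

ΔH° = -5039.3 kJ/mol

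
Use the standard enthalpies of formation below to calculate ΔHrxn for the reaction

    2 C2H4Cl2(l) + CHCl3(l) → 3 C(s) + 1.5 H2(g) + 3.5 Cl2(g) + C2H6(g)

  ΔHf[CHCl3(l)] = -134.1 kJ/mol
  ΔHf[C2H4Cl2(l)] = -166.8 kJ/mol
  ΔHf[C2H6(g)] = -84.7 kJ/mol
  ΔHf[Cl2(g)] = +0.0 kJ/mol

ΔH°rxn = Σ nΔHf°(products) − Σ nΔHf°(reactants).
Products: 3·(+0.0) + 3/2·(+0.0) + 7/2·(+0.0) + 1·(-84.7) = -84.7
Reactants: 2·(-166.8) + 1·(-134.1) = -467.7
ΔHrxn = (-84.7) − (-467.7) = 383.0 kJ/mol

ΔHrxn = 383.0 kJ/mol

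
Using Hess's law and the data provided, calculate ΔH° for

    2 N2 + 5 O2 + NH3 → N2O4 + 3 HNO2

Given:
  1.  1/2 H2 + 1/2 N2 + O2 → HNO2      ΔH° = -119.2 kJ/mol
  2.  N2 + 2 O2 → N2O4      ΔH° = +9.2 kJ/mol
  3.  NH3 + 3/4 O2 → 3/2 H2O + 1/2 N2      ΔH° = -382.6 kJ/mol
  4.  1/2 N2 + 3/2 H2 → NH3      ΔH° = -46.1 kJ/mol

ΔH° = -302.3 kJ/mol

eq. 1 × 3: (3)·(-119.2) = -357.6 kJ/mol
eq. 2 as written: +9.2 kJ/mol
eq. 3: not needed.
eq. 4 reversed: +46.1 kJ/mol
By Hess's law, ΔH° = (3)·(-119.2) + (1)·(+9.2) + (-1)·(-46.1) = -302.3 kJ/mol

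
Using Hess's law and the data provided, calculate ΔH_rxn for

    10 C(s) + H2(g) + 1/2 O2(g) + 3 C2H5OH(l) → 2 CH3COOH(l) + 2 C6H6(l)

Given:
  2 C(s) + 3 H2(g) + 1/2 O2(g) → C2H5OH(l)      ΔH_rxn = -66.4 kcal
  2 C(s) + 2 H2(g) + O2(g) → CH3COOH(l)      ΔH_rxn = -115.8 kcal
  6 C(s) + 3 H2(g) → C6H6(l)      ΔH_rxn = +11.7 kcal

equation 1 reversed and × 3 (reverse to put C2H5OH(l) on the reactant side; ×3 to match 3 C2H5OH(l) in the target): (-3)·(-66.4) = +199.2 kcal
equation 2 × 2 (×2 to match 2 CH3COOH(l) in the target): (2)·(-115.8) = -231.6 kcal
equation 3 × 2 (×2 to match 2 C6H6(l) in the target): (2)·(+11.7) = +23.4 kcal
Summing the manipulated equations, ΔH_rxn = (-3)·(-66.4) + (2)·(-115.8) + (2)·(+11.7) = -9.0 kcal

ΔH_rxn = -9.0 kcal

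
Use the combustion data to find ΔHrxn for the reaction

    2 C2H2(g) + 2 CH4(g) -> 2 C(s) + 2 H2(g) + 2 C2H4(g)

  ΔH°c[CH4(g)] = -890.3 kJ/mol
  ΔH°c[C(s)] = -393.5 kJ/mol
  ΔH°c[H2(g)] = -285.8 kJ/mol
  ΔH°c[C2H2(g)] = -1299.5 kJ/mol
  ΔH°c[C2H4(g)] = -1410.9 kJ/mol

ΔHrxn = -199.2 kJ/mol

With combustion enthalpies, reactants minus products:
= [2·(-1299.5) + 2·(-890.3)] − [2·(-393.5) + 2·(-285.8) + 2·(-1410.9)]
= -199.2 kJ/mol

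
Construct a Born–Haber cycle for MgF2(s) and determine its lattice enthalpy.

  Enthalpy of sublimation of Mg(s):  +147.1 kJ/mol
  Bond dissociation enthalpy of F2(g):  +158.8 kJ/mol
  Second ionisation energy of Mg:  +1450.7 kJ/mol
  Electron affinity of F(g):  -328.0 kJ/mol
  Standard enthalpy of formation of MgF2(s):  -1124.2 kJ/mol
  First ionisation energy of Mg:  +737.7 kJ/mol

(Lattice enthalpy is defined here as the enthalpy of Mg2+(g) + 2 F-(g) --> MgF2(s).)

U = -2962.5 kJ/mol

ΔHf° = 1·ΔHsub + 1·(ΣIE) + 1·D(F2) + 2·EA + U
-1124.2 = 1·(+147.1) + 1·(+2188.4) + 1·(+158.8) + 2·(-328.0) + U
U = -1124.2 − (+1838.3) = -2962.5 kJ/mol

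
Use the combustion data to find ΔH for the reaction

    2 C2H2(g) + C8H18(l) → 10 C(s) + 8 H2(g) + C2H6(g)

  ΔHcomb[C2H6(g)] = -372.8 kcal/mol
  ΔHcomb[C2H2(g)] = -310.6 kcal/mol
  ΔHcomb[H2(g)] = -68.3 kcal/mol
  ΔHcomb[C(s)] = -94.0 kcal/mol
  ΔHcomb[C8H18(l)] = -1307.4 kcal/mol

With combustion enthalpies, reactants minus products:
= [2·(-310.6) + 1·(-1307.4)] − [10·(-94.0) + 8·(-68.3) + 1·(-372.8)]
= -69.4 kcal/mol

ΔH = -69.4 kcal/mol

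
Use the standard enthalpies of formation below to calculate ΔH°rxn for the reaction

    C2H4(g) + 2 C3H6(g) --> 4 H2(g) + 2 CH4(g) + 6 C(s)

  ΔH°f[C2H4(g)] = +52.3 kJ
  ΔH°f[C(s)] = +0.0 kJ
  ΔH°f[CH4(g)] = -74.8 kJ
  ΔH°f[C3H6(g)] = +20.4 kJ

ΔH°rxn = -242.7 kJ

ΔH°rxn = Σ nΔHf°(products) − Σ nΔHf°(reactants).
Products: 4·(+0.0) + 2·(-74.8) + 6·(+0.0) = -149.6
Reactants: 1·(+52.3) + 2·(+20.4) = +93.1
ΔH°rxn = (-149.6) − (+93.1) = -242.7 kJ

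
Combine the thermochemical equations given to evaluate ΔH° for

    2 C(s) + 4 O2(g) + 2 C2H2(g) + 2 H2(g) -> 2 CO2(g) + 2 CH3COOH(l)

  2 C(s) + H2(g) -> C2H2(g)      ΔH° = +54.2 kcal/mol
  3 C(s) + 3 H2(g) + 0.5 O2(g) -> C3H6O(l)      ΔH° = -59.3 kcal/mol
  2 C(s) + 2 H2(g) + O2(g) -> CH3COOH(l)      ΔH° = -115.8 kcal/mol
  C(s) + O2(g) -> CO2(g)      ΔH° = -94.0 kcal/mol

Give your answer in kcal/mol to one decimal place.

equation 1 reversed and × 2: (-2)·(+54.2) = -108.4 kcal/mol
equation 2: not needed.
equation 3 × 2: (2)·(-115.8) = -231.6 kcal/mol
equation 4 × 2: (2)·(-94.0) = -188.0 kcal/mol
By Hess's law, ΔH° = (-2)·(+54.2) + (2)·(-115.8) + (2)·(-94.0) = -528.0 kcal/mol

ΔH° = -528.0 kcal/mol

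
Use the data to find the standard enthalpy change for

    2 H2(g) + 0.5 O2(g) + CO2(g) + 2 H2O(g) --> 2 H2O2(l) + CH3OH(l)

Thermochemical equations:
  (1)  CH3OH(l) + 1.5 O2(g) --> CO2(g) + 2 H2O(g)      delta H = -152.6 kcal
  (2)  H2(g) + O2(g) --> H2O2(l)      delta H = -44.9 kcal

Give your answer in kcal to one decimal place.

(1) reversed (reverse to put CH3OH(l) on the product side): +152.6 kcal
(2) × 2 (scale by 2 for the 2 H2O2(l)): (2)·(-44.9) = -89.8 kcal
delta H = (+152.6) + (-89.8) = 62.8 kcal

delta H = 62.8 kcal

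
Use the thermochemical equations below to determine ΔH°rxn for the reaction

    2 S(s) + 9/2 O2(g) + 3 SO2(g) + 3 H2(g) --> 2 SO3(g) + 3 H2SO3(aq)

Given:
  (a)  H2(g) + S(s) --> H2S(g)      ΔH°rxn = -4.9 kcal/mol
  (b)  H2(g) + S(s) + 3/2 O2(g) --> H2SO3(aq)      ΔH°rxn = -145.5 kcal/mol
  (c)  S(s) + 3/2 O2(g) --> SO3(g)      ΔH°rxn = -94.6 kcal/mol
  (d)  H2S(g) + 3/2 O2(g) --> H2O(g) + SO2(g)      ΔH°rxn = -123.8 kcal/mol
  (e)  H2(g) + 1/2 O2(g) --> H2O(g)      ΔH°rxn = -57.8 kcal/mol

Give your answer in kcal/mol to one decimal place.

ΔH°rxn = -413.0 kcal/mol

(a) reversed and × 3: (-3)·(-4.9) = +14.7 kcal/mol
(b) × 3: (3)·(-145.5) = -436.5 kcal/mol
(c) × 2: (2)·(-94.6) = -189.2 kcal/mol
(d) reversed and × 3: (-3)·(-123.8) = +371.4 kcal/mol
(e) × 3: (3)·(-57.8) = -173.4 kcal/mol
Summing the manipulated equations, ΔH°rxn = (-3)·(-4.9) + (3)·(-145.5) + (2)·(-94.6) + (-3)·(-123.8) + (3)·(-57.8) = -413.0 kcal/mol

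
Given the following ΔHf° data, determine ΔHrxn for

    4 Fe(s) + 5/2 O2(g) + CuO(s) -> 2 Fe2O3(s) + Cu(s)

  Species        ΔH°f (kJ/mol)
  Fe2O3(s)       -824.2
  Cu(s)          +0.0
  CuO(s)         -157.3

ΔH°rxn = Σ nΔHf°(products) − Σ nΔHf°(reactants).
Products: 2·(-824.2) + 1·(+0.0) = -1648.4
Reactants: 4·(+0.0) + 5/2·(+0.0) + 1·(-157.3) = -157.3
ΔHrxn = (-1648.4) − (-157.3) = -1491.1 kJ/mol

ΔHrxn = -1491.1 kJ/mol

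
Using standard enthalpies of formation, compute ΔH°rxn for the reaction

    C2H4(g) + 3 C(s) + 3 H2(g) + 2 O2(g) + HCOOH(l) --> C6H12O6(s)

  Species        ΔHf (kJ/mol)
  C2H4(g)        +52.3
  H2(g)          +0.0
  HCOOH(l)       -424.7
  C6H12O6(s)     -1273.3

ΔH°rxn = Σ nΔHf°(products) − Σ nΔHf°(reactants).
Products: 1·(-1273.3) = -1273.3
Reactants: 1·(+52.3) + 3·(+0.0) + 3·(+0.0) + 2·(+0.0) + 1·(-424.7) = -372.4
ΔH°rxn = (-1273.3) − (-372.4) = -900.9 kJ/mol

ΔH°rxn = -900.9 kJ/mol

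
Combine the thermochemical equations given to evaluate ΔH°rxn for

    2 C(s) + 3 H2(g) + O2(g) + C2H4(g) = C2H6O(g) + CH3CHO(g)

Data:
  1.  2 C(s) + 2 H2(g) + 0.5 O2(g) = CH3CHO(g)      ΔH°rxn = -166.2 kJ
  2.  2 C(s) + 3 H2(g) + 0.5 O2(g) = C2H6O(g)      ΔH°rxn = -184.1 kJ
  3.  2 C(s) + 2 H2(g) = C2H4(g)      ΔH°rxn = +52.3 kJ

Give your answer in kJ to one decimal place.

eq. 1 as written: -166.2 kJ
eq. 2 as written: -184.1 kJ
eq. 3 reversed: -52.3 kJ
Summing the manipulated equations, ΔH°rxn = (1)·(-166.2) + (1)·(-184.1) + (-1)·(+52.3) = -402.6 kJ

ΔH°rxn = -402.6 kJ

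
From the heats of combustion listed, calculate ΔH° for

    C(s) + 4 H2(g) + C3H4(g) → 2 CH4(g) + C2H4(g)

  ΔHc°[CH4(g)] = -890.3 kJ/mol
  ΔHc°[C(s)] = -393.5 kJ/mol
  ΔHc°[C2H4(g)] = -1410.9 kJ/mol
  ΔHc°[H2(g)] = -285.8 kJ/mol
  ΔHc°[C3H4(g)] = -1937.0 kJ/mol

ΔH° = -282.2 kJ/mol

Using ΔH = Σ nΔHc°(reactants) − Σ nΔHc°(products):
= [1·(-393.5) + 4·(-285.8) + 1·(-1937.0)] − [2·(-890.3) + 1·(-1410.9)]
= -282.2 kJ/mol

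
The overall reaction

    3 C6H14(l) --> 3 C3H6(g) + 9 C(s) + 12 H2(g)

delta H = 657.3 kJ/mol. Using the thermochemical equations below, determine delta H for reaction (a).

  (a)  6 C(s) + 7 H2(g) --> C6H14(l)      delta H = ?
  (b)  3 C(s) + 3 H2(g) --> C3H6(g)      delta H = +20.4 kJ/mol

delta H = -198.7 kJ/mol

(a) reversed and × 3: contributes −3·x
(b) × 3: (3)·(+20.4) = +61.2 kJ/mol
+657.3 = (+61.2) − 3·x
x = (+657.3 − (+61.2)) / (-3) = -198.7 kJ/mol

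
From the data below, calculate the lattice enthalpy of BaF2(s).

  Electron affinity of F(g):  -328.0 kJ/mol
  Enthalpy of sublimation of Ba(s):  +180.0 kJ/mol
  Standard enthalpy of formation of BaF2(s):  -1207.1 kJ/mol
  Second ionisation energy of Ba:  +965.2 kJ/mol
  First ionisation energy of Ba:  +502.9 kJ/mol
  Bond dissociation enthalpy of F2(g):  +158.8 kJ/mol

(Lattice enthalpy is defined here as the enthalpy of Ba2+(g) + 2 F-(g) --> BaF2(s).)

U = -2358.0 kJ/mol

ΔHf° = 1·ΔHsub + 1·(ΣIE) + 1·D(F2) + 2·EA + U
-1207.1 = 1·(+180.0) + 1·(+1468.1) + 1·(+158.8) + 2·(-328.0) + U
U = -1207.1 − (+1150.9) = -2358.0 kJ/mol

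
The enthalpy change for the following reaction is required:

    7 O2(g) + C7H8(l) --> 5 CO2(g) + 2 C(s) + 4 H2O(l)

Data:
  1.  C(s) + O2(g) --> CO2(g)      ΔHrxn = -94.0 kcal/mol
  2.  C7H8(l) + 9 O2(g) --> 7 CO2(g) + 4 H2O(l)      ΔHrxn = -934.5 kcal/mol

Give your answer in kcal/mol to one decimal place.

ΔHrxn = -746.5 kcal/mol

eq. 1 reversed and × 2: (-2)·(-94.0) = +188.0 kcal/mol
eq. 2 as written: -934.5 kcal/mol
Combining the equations, ΔHrxn = (-2)·(-94.0) + (1)·(-934.5) = -746.5 kcal/mol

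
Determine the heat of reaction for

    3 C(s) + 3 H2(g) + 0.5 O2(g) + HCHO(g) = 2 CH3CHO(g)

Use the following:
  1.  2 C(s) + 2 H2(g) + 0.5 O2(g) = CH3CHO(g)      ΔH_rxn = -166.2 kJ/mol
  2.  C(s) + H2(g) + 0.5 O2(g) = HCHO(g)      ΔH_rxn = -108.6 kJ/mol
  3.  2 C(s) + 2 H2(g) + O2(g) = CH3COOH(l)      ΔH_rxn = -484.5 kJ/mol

ΔH_rxn = -223.8 kJ/mol

eq. 1 × 2 (scale by 2 for the 2 CH3CHO(g)): (2)·(-166.2) = -332.4 kJ/mol
eq. 2 reversed (reverse to put HCHO(g) on the reactant side): +108.6 kJ/mol
eq. 3: not needed (CH3COOH(l) appears nowhere else).
Combining the equations, ΔH_rxn = (-332.4) + (+108.6) = -223.8 kJ/mol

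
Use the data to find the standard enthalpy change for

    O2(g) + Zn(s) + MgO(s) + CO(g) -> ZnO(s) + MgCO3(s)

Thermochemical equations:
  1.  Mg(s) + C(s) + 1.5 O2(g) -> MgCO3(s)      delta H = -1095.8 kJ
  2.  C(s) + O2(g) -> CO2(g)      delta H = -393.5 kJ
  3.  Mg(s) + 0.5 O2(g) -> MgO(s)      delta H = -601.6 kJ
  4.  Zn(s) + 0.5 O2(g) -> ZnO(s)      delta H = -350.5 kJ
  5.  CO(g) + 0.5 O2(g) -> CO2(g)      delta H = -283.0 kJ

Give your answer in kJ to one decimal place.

eq. 1 as written: -1095.8 kJ
eq. 2 reversed: +393.5 kJ
eq. 3 reversed: +601.6 kJ
eq. 4 as written: -350.5 kJ
eq. 5 as written: -283.0 kJ
delta H = (1)·(-1095.8) + (-1)·(-393.5) + (-1)·(-601.6) + (1)·(-350.5) + (1)·(-283.0) = -734.2 kJ

delta H = -734.2 kJ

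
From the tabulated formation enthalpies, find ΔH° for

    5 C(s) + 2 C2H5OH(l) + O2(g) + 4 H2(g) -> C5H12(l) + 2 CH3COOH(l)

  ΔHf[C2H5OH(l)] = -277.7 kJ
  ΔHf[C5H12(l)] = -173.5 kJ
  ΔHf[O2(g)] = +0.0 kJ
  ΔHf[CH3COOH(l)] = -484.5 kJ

ΔH° = -587.1 kJ

ΔH°rxn = Σ nΔHf°(products) − Σ nΔHf°(reactants).
Products: 1·(-173.5) + 2·(-484.5) = -1142.5
Reactants: 5·(+0.0) + 2·(-277.7) + 1·(+0.0) + 4·(+0.0) = -555.4
ΔH° = (-1142.5) − (-555.4) = -587.1 kJ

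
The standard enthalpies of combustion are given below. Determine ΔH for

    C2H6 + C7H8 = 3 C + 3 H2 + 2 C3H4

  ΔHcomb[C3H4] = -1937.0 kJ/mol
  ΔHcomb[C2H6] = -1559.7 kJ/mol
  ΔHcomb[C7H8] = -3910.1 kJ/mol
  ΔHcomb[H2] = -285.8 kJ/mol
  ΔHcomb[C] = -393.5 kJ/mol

Using ΔH = Σ nΔHc°(reactants) − Σ nΔHc°(products):
= [1·(-1559.7) + 1·(-3910.1)] − [3·(-393.5) + 3·(-285.8) + 2·(-1937.0)]
= 442.1 kJ/mol

ΔH = 442.1 kJ/mol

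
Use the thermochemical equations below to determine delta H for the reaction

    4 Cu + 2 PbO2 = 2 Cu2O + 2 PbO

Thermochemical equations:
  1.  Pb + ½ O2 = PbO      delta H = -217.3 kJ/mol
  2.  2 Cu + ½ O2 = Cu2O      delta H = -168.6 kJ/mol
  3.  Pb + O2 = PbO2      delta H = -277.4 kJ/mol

eq. 1 × 2 (×2 to match 2 PbO in the target): (2)·(-217.3) = -434.6 kJ/mol
eq. 2 × 2 (scale by 2 for the 2 Cu2O): (2)·(-168.6) = -337.2 kJ/mol
eq. 3 reversed and × 2 (PbO2 must end up as a reactant; ×2 to match 2 PbO2 in the target): (-2)·(-277.4) = +554.8 kJ/mol
Combining the equations, delta H = (-434.6) + (-337.2) + (+554.8) = -217.0 kJ/mol

delta H = -217.0 kJ/mol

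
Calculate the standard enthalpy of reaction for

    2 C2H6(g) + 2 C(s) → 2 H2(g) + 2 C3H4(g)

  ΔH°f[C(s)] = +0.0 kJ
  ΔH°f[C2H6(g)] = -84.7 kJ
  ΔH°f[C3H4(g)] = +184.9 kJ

ΔH°rxn = Σ nΔHf°(products) − Σ nΔHf°(reactants).
Products: 2·(+0.0) + 2·(+184.9) = +369.8
Reactants: 2·(-84.7) + 2·(+0.0) = -169.4
ΔH° = (+369.8) − (-169.4) = 539.2 kJ

ΔH° = 539.2 kJ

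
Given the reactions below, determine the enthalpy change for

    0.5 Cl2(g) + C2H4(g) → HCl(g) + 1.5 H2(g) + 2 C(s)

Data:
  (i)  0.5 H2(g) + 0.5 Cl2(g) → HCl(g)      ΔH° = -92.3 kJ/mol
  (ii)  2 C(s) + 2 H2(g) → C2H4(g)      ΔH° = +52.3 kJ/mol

(i) as written (HCl(g) already on the product side): -92.3 kJ/mol
(ii) reversed (C2H4(g) must end up as a reactant): -52.3 kJ/mol
Since enthalpy is a state function, ΔH° = (-92.3) + (-52.3) = -144.6 kJ/mol

ΔH° = -144.6 kJ/mol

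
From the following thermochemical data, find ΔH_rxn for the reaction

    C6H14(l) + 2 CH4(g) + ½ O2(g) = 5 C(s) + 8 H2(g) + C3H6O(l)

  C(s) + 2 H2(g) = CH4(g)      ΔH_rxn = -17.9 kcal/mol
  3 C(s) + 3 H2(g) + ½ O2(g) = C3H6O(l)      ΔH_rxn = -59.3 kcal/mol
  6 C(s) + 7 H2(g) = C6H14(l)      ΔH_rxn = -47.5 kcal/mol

ΔH_rxn = 24.0 kcal/mol

equation 1 reversed and × 2: (-2)·(-17.9) = +35.8 kcal/mol
equation 2 as written: -59.3 kcal/mol
equation 3 reversed: +47.5 kcal/mol
Combining the equations, ΔH_rxn = (-2)·(-17.9) + (1)·(-59.3) + (-1)·(-47.5) = 24.0 kcal/mol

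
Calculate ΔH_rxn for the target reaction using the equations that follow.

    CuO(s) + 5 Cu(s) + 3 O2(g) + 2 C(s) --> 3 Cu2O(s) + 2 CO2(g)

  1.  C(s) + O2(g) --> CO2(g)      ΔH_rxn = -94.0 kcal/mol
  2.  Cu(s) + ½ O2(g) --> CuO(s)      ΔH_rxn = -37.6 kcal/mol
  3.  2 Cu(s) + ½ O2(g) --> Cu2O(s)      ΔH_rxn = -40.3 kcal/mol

eq. 1 × 2 (scale by 2 for the 2 CO2(g)): (2)·(-94.0) = -188.0 kcal/mol
eq. 2 reversed (reverse to put CuO(s) on the reactant side): +37.6 kcal/mol
eq. 3 × 3 (×3 to match 3 Cu2O(s) in the target): (3)·(-40.3) = -120.9 kcal/mol
Combining the equations, ΔH_rxn = (2)·(-94.0) + (-1)·(-37.6) + (3)·(-40.3) = -271.3 kcal/mol

ΔH_rxn = -271.3 kcal/mol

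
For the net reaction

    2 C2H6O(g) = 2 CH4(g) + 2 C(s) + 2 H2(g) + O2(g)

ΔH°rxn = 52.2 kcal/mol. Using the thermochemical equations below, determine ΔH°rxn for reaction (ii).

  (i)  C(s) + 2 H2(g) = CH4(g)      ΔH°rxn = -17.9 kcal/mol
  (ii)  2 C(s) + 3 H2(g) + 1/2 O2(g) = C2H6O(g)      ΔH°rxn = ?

ΔH°rxn = -44.0 kcal/mol

(i) × 2: (2)·(-17.9) = -35.8 kcal/mol
(ii) reversed and × 2: contributes −2·x
+52.2 = (-35.8) − 2·x
x = (+52.2 − (-35.8)) / (-2) = -44.0 kcal/mol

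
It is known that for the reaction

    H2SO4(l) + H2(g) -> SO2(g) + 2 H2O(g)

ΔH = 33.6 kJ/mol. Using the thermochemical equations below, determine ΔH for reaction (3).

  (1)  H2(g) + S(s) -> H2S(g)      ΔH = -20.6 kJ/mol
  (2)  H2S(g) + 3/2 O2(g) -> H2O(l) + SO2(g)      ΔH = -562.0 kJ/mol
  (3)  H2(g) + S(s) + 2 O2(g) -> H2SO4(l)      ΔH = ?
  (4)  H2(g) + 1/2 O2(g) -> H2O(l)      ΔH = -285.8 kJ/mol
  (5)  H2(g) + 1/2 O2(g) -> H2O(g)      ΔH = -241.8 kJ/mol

ΔH = -814.0 kJ/mol

(1) as written: -20.6 kJ/mol
(2) as written (SO2(g) already on the product side): -562.0 kJ/mol
(3) reversed (H2SO4(l) must end up as a reactant): contributes −x
(4) reversed: +285.8 kJ/mol
(5) × 2 (scale by 2 for the 2 H2O(g)): (2)·(-241.8) = -483.6 kJ/mol
+33.6 = (-20.6) + (-562.0) + (+285.8) + (-483.6) − x
x = (+33.6 − (-780.4)) / (-1) = -814.0 kJ/mol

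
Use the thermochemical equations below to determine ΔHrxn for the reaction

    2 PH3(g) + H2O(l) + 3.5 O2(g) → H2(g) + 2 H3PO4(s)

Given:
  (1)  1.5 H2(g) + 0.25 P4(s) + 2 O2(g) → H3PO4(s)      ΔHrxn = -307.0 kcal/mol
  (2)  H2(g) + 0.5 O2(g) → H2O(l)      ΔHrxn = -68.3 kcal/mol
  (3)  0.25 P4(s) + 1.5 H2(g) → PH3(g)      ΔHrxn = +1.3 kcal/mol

(1) × 2: (2)·(-307.0) = -614.0 kcal/mol
(2) reversed: +68.3 kcal/mol
(3) reversed and × 2: (-2)·(+1.3) = -2.6 kcal/mol
ΔHrxn = (2)·(-307.0) + (-1)·(-68.3) + (-2)·(+1.3) = -548.3 kcal/mol

ΔHrxn = -548.3 kcal/mol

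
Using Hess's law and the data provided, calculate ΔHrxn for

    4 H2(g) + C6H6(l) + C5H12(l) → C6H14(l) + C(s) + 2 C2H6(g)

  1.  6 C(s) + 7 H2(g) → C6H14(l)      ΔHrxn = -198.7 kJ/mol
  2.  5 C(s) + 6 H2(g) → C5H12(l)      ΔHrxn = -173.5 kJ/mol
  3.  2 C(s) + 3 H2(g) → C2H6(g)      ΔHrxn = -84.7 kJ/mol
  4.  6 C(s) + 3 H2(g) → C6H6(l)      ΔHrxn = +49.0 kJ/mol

eq. 1 as written (C6H14(l) already on the product side): -198.7 kJ/mol
eq. 2 reversed (reverse to put C5H12(l) on the reactant side): +173.5 kJ/mol
eq. 3 × 2 (×2 to match 2 C2H6(g) in the target): (2)·(-84.7) = -169.4 kJ/mol
eq. 4 reversed (C6H6(l) must end up as a reactant): -49.0 kJ/mol
ΔHrxn = (-198.7) + (+173.5) + (-169.4) + (-49.0) = -243.6 kJ/mol

ΔHrxn = -243.6 kJ/mol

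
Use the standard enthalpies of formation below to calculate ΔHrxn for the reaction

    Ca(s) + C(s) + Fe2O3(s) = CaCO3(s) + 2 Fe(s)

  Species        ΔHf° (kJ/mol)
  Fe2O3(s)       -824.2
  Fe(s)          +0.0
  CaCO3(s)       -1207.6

Products: 1·(-1207.6) + 2·(+0.0) = -1207.6
Reactants: 1·(+0.0) + 1·(+0.0) + 1·(-824.2) = -824.2
ΔHrxn = (-1207.6) − (-824.2) = -383.4 kJ/mol

ΔHrxn = -383.4 kJ/mol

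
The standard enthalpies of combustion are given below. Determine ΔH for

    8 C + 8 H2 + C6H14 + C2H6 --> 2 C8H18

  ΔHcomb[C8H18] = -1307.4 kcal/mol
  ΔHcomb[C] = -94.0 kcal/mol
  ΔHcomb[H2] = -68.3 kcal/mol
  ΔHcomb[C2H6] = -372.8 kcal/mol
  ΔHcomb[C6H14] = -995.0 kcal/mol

With combustion enthalpies, reactants minus products:
= [8·(-94.0) + 8·(-68.3) + 1·(-995.0) + 1·(-372.8)] − [2·(-1307.4)]
= -51.4 kcal/mol

ΔH = -51.4 kcal/mol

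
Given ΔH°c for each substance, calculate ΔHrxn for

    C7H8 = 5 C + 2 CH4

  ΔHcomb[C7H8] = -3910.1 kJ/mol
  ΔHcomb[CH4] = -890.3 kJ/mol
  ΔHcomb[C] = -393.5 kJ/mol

With combustion enthalpies, reactants minus products:
= [1·(-3910.1)] − [5·(-393.5) + 2·(-890.3)]
= -162.0 kJ/mol

ΔHrxn = -162.0 kJ/mol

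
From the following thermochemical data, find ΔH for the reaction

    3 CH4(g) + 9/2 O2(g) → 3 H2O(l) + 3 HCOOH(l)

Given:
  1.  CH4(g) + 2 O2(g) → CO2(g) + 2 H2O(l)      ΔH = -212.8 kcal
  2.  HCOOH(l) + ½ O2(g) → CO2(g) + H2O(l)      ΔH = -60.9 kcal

ΔH = -455.7 kcal

eq. 1 × 3 (scale by 3 for the 3 CH4(g)): (3)·(-212.8) = -638.4 kcal
eq. 2 reversed and × 3 (reverse to put HCOOH(l) on the product side; scale by 3 for the 3 HCOOH(l)): (-3)·(-60.9) = +182.7 kcal
Since enthalpy is a state function, ΔH = (-638.4) + (+182.7) = -455.7 kcal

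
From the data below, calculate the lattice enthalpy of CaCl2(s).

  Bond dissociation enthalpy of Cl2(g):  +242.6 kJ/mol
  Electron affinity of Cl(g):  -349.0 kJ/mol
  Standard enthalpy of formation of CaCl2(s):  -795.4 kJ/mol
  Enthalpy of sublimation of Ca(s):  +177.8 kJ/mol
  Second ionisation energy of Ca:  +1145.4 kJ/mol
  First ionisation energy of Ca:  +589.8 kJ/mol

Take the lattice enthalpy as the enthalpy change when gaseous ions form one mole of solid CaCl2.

U = -2253.0 kJ/mol

ΔHf° = 1·ΔHsub + 1·(ΣIE) + 1·D(Cl2) + 2·EA + U
-795.4 = 1·(+177.8) + 1·(+1735.2) + 1·(+242.6) + 2·(-349.0) + U
U = -795.4 − (+1457.6) = -2253.0 kJ/mol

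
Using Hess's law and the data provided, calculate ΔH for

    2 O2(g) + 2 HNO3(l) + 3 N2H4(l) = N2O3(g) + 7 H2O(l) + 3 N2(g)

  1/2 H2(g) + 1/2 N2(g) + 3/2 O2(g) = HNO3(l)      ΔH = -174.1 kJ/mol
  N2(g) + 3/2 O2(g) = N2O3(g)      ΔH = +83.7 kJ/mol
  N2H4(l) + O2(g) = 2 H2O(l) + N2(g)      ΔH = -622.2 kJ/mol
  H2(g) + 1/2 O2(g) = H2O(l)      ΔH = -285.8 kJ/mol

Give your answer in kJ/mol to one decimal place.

ΔH = -1720.5 kJ/mol

equation 1 reversed and × 2 (HNO3(l) must end up as a reactant; scale by 2 for the 2 HNO3(l)): (-2)·(-174.1) = +348.2 kJ/mol
equation 2 as written (N2O3(g) already on the product side): +83.7 kJ/mol
equation 3 × 3 (×3 to match 3 N2H4(l) in the target): (3)·(-622.2) = -1866.6 kJ/mol
equation 4 as written: -285.8 kJ/mol
ΔH = (+348.2) + (+83.7) + (-1866.6) + (-285.8) = -1720.5 kJ/mol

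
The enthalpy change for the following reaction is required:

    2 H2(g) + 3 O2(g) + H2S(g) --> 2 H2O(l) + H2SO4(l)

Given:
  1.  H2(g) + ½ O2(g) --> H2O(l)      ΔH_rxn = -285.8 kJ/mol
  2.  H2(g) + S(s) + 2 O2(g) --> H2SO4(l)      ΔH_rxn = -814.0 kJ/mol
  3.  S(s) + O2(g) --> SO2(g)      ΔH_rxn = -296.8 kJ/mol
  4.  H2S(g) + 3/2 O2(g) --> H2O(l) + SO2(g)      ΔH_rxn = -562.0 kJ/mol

ΔH_rxn = -1365.0 kJ/mol

eq. 1 as written: -285.8 kJ/mol
eq. 2 as written (H2SO4(l) already on the product side): -814.0 kJ/mol
eq. 3 reversed: +296.8 kJ/mol
eq. 4 as written (H2S(g) already on the reactant side): -562.0 kJ/mol
ΔH_rxn = (1)·(-285.8) + (1)·(-814.0) + (-1)·(-296.8) + (1)·(-562.0) = -1365.0 kJ/mol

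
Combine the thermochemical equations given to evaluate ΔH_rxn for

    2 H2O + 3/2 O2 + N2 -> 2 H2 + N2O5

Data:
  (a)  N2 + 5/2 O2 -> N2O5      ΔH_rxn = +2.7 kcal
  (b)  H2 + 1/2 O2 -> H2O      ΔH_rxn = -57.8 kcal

ΔH_rxn = 118.3 kcal

(a) as written: +2.7 kcal
(b) reversed and × 2: (-2)·(-57.8) = +115.6 kcal
ΔH_rxn = (+2.7) + (+115.6) = 118.3 kcal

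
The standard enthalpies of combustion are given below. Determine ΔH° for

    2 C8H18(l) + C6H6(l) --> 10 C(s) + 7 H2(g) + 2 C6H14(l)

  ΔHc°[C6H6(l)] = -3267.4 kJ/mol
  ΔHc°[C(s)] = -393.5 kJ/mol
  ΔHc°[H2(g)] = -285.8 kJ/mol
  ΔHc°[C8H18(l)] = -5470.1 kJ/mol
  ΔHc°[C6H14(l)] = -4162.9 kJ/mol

ΔH° = 53.8 kJ/mol

Using ΔH = Σ nΔHc°(reactants) − Σ nΔHc°(products):
= [2·(-5470.1) + 1·(-3267.4)] − [10·(-393.5) + 7·(-285.8) + 2·(-4162.9)]
= 53.8 kJ/mol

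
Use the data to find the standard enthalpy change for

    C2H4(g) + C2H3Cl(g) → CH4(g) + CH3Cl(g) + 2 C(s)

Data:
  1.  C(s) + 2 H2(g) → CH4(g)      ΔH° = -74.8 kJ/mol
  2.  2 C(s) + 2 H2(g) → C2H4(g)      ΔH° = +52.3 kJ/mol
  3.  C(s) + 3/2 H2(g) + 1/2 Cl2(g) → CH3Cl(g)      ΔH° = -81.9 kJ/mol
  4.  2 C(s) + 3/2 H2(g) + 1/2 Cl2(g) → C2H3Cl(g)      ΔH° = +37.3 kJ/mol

eq. 1 as written: -74.8 kJ/mol
eq. 2 reversed: -52.3 kJ/mol
eq. 3 as written: -81.9 kJ/mol
eq. 4 reversed: -37.3 kJ/mol
ΔH° = (1)·(-74.8) + (-1)·(+52.3) + (1)·(-81.9) + (-1)·(+37.3) = -246.3 kJ/mol

ΔH° = -246.3 kJ/mol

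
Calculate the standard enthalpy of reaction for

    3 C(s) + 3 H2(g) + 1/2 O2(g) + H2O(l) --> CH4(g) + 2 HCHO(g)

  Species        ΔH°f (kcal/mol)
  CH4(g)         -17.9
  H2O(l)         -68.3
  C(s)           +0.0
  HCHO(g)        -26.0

ΔH°rxn = Σ nΔHf°(products) − Σ nΔHf°(reactants).
Products: 1·(-17.9) + 2·(-26.0) = -69.9
Reactants: 3·(+0.0) + 3·(+0.0) + 1/2·(+0.0) + 1·(-68.3) = -68.3
ΔH° = (-69.9) − (-68.3) = -1.6 kcal/mol

ΔH° = -1.6 kcal/mol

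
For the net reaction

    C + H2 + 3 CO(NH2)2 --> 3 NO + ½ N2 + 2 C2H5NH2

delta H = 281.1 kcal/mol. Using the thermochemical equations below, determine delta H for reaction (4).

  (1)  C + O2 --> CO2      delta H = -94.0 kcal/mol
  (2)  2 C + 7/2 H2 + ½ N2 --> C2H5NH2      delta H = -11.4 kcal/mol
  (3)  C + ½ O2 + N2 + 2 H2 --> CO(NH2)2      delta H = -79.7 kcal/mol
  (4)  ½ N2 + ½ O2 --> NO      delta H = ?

delta H = 21.6 kcal/mol

(1): not needed.
(2) × 2: (2)·(-11.4) = -22.8 kcal/mol
(3) reversed and × 3: (-3)·(-79.7) = +239.1 kcal/mol
(4) × 3: contributes 3·x
+281.1 = (-22.8) + (+239.1) + 3·x
x = (+281.1 − (+216.3)) / (3) = 21.6 kcal/mol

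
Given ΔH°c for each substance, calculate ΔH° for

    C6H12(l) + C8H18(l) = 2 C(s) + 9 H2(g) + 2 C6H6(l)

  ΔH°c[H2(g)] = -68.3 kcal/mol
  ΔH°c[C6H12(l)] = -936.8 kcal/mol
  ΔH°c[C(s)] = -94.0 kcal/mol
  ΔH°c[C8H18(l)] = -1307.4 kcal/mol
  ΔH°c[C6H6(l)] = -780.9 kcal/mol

ΔH° = 120.3 kcal/mol

With combustion enthalpies, reactants minus products:
= [1·(-936.8) + 1·(-1307.4)] − [2·(-94.0) + 9·(-68.3) + 2·(-780.9)]
= 120.3 kcal/mol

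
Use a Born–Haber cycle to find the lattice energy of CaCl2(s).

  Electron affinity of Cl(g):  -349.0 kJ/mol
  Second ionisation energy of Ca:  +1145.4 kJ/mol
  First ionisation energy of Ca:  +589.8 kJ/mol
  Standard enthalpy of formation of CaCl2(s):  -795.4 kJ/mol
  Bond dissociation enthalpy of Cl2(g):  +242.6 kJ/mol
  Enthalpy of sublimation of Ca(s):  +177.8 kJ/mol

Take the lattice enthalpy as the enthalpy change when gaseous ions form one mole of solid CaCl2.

U = -2253.0 kJ/mol

ΔHf° = 1·ΔHsub + 1·(ΣIE) + 1·D(Cl2) + 2·EA + U
-795.4 = 1·(+177.8) + 1·(+1735.2) + 1·(+242.6) + 2·(-349.0) + U
U = -795.4 − (+1457.6) = -2253.0 kJ/mol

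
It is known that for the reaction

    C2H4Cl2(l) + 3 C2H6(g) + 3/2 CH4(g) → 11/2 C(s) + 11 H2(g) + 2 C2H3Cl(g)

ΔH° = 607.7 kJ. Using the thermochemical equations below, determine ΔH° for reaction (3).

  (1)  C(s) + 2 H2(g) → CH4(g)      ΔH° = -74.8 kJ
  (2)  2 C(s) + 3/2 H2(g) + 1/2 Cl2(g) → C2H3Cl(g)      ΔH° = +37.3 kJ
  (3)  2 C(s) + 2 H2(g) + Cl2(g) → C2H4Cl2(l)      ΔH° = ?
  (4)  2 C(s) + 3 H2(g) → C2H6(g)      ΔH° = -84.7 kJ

(1) reversed and × 3/2: (-3/2)·(-74.8) = +112.2 kJ
(2) × 2: (2)·(+37.3) = +74.6 kJ
(3) reversed: contributes −x
(4) reversed and × 3: (-3)·(-84.7) = +254.1 kJ
+607.7 = (+112.2) + (+74.6) + (+254.1) − x
x = (+607.7 − (+440.9)) / (-1) = -166.8 kJ

ΔH° = -166.8 kJ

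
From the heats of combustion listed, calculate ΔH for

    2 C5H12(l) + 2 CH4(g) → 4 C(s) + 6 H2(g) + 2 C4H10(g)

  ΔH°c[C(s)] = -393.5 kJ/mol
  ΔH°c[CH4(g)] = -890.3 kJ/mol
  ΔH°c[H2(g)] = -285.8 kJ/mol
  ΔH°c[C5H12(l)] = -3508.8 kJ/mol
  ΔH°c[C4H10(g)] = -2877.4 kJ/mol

ΔH = 245.4 kJ/mol

With combustion enthalpies, reactants minus products:
= [2·(-3508.8) + 2·(-890.3)] − [4·(-393.5) + 6·(-285.8) + 2·(-2877.4)]
= 245.4 kJ/mol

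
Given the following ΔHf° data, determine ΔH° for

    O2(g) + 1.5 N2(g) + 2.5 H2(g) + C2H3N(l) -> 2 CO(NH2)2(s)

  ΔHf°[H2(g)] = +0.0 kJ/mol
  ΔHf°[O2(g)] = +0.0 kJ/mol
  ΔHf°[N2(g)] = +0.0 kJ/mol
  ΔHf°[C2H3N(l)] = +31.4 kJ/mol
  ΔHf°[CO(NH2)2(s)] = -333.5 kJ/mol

ΔH°rxn = Σ nΔHf°(products) − Σ nΔHf°(reactants).
Products: 2·(-333.5) = -667.0
Reactants: 1·(+0.0) + 3/2·(+0.0) + 5/2·(+0.0) + 1·(+31.4) = +31.4
ΔH° = (-667.0) − (+31.4) = -698.4 kJ/mol

ΔH° = -698.4 kJ/mol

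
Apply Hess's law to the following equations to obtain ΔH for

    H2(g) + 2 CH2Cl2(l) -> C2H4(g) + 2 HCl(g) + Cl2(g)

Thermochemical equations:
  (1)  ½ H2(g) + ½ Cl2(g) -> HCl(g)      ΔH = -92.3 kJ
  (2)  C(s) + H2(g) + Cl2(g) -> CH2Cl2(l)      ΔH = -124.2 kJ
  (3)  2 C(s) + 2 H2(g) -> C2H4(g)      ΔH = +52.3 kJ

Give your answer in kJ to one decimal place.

(1) × 2 (×2 to match 2 HCl(g) in the target): (2)·(-92.3) = -184.6 kJ
(2) reversed and × 2 (CH2Cl2(l) must end up as a reactant; ×2 to match 2 CH2Cl2(l) in the target): (-2)·(-124.2) = +248.4 kJ
(3) as written (C2H4(g) already on the product side): +52.3 kJ
Since enthalpy is a state function, ΔH = (-184.6) + (+248.4) + (+52.3) = 116.1 kJ

ΔH = 116.1 kJ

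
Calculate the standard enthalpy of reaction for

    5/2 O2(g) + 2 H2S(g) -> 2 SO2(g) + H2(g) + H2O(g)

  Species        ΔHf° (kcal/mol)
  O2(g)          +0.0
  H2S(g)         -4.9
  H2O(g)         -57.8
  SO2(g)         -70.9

ΔH°rxn = Σ nΔHf°(products) − Σ nΔHf°(reactants).
Products: 2·(-70.9) + 1·(+0.0) + 1·(-57.8) = -199.6
Reactants: 5/2·(+0.0) + 2·(-4.9) = -9.8
ΔH° = (-199.6) − (-9.8) = -189.8 kcal/mol

ΔH° = -189.8 kcal/mol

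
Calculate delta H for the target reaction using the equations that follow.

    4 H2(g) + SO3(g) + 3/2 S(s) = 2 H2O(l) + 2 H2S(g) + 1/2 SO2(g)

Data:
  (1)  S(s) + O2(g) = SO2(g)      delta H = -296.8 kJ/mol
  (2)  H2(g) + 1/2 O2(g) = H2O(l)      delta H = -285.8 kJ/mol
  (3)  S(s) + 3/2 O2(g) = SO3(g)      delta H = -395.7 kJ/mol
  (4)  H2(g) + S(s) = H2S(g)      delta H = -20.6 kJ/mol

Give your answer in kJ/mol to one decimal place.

(1) × 1/2: (1/2)·(-296.8) = -148.4 kJ/mol
(2) × 2: (2)·(-285.8) = -571.6 kJ/mol
(3) reversed: +395.7 kJ/mol
(4) × 2: (2)·(-20.6) = -41.2 kJ/mol
delta H = (-148.4) + (-571.6) + (+395.7) + (-41.2) = -365.5 kJ/mol

delta H = -365.5 kJ/mol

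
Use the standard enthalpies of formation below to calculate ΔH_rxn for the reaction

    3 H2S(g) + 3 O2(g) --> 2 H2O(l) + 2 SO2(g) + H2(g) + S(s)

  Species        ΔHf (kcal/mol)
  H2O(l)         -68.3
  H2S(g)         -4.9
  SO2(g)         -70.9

Products: 2·(-68.3) + 2·(-70.9) + 1·(+0.0) + 1·(+0.0) = -278.4
Reactants: 3·(-4.9) + 3·(+0.0) = -14.7
ΔH_rxn = (-278.4) − (-14.7) = -263.7 kcal/mol

ΔH_rxn = -263.7 kcal/mol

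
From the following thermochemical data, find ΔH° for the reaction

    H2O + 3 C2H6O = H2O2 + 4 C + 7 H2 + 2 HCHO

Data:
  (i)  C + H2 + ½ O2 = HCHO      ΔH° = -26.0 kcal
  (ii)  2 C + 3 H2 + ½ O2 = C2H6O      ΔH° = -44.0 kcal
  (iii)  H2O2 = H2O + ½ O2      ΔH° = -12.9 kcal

ΔH° = 92.9 kcal

(i) × 2 (×2 to match 2 HCHO in the target): (2)·(-26.0) = -52.0 kcal
(ii) reversed and × 3 (reverse to put C2H6O on the reactant side; ×3 to match 3 C2H6O in the target): (-3)·(-44.0) = +132.0 kcal
(iii) reversed (H2O2 must end up as a product): +12.9 kcal
Summing the manipulated equations, ΔH° = (2)·(-26.0) + (-3)·(-44.0) + (-1)·(-12.9) = 92.9 kcal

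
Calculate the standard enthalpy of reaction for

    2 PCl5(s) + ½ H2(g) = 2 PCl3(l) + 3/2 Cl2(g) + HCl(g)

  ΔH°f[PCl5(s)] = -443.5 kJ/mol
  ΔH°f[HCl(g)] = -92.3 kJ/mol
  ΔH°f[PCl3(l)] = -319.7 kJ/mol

ΔHrxn = 155.3 kJ/mol

ΔH°rxn = Σ nΔHf°(products) − Σ nΔHf°(reactants).
Products: 2·(-319.7) + 3/2·(+0.0) + 1·(-92.3) = -731.7
Reactants: 2·(-443.5) + 1/2·(+0.0) = -887.0
ΔHrxn = (-731.7) − (-887.0) = 155.3 kJ/mol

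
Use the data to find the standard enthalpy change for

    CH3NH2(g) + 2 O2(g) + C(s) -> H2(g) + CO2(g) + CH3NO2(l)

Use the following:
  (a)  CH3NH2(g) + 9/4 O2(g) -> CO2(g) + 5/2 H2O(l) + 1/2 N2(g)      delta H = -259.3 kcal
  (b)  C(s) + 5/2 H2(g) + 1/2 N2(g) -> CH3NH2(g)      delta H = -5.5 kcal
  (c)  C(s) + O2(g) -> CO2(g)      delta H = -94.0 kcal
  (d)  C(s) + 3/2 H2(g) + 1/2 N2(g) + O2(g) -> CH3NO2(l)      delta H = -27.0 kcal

(a): not needed (H2O(l) appears nowhere else).
(b) reversed: +5.5 kcal
(c) as written: -94.0 kcal
(d) as written (CH3NO2(l) already on the product side): -27.0 kcal
delta H = (+5.5) + (-94.0) + (-27.0) = -115.5 kcal

delta H = -115.5 kcal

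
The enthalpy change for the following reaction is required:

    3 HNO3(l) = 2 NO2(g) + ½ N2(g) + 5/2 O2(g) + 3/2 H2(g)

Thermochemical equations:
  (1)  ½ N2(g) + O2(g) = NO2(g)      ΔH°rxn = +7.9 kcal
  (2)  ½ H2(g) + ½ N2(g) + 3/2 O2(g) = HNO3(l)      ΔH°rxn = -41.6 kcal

ΔH°rxn = 140.6 kcal

(1) × 2 (scale by 2 for the 2 NO2(g)): (2)·(+7.9) = +15.8 kcal
(2) reversed and × 3 (HNO3(l) must end up as a reactant; scale by 3 for the 3 HNO3(l)): (-3)·(-41.6) = +124.8 kcal
ΔH°rxn = (+15.8) + (+124.8) = 140.6 kcal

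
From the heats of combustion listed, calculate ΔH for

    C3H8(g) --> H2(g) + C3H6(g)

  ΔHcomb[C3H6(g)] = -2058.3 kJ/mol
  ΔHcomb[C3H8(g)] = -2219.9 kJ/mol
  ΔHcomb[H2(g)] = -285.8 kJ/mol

ΔH = 124.2 kJ/mol

Using ΔH = Σ nΔHc°(reactants) − Σ nΔHc°(products):
= [1·(-2219.9)] − [1·(-285.8) + 1·(-2058.3)]
= 124.2 kJ/mol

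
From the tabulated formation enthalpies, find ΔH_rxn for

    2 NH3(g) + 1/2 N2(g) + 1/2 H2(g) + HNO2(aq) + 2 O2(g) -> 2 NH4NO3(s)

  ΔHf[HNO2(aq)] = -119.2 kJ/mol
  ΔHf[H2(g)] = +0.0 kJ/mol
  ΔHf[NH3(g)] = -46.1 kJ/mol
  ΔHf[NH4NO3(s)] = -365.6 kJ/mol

ΔH_rxn = -519.8 kJ/mol

ΔH°rxn = Σ nΔHf°(products) − Σ nΔHf°(reactants).
Products: 2·(-365.6) = -731.2
Reactants: 2·(-46.1) + 1/2·(+0.0) + 1/2·(+0.0) + 1·(-119.2) + 2·(+0.0) = -211.4
ΔH_rxn = (-731.2) − (-211.4) = -519.8 kJ/mol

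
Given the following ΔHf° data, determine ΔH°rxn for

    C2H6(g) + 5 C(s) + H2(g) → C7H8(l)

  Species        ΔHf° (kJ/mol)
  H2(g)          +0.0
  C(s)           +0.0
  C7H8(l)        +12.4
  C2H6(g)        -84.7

ΔH°rxn = 97.1 kJ/mol

Products: 1·(+12.4) = +12.4
Reactants: 1·(-84.7) + 5·(+0.0) + 1·(+0.0) = -84.7
ΔH°rxn = (+12.4) − (-84.7) = 97.1 kJ/mol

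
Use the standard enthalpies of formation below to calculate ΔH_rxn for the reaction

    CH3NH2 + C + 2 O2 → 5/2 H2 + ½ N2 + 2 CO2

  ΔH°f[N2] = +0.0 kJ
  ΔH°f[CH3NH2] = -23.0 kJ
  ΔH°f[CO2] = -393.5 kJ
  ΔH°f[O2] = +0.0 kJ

Products: 5/2·(+0.0) + 1/2·(+0.0) + 2·(-393.5) = -787.0
Reactants: 1·(-23.0) + 1·(+0.0) + 2·(+0.0) = -23.0
ΔH_rxn = (-787.0) − (-23.0) = -764.0 kJ

ΔH_rxn = -764.0 kJ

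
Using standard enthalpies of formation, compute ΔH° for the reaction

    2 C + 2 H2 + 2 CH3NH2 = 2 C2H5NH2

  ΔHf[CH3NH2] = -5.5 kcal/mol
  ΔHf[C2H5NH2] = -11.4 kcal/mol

ΔH° = -11.8 kcal/mol

Products: 2·(-11.4) = -22.8
Reactants: 2·(+0.0) + 2·(+0.0) + 2·(-5.5) = -11.0
ΔH° = (-22.8) − (-11.0) = -11.8 kcal/mol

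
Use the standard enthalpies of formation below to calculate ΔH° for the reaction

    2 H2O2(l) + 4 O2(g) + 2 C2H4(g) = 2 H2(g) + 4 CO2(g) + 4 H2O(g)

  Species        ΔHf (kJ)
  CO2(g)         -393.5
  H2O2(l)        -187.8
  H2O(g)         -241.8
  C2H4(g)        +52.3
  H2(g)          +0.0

Products: 2·(+0.0) + 4·(-393.5) + 4·(-241.8) = -2541.2
Reactants: 2·(-187.8) + 4·(+0.0) + 2·(+52.3) = -271.0
ΔH° = (-2541.2) − (-271.0) = -2270.2 kJ

ΔH° = -2270.2 kJ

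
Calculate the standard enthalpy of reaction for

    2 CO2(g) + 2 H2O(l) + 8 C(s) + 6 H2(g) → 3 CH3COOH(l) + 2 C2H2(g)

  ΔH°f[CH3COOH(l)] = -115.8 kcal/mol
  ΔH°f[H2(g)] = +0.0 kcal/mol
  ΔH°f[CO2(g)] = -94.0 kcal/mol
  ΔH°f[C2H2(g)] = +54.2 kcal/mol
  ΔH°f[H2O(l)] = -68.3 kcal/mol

ΔH°rxn = 85.6 kcal/mol

Products: 3·(-115.8) + 2·(+54.2) = -239.0
Reactants: 2·(-94.0) + 2·(-68.3) + 8·(+0.0) + 6·(+0.0) = -324.6
ΔH°rxn = (-239.0) − (-324.6) = 85.6 kcal/mol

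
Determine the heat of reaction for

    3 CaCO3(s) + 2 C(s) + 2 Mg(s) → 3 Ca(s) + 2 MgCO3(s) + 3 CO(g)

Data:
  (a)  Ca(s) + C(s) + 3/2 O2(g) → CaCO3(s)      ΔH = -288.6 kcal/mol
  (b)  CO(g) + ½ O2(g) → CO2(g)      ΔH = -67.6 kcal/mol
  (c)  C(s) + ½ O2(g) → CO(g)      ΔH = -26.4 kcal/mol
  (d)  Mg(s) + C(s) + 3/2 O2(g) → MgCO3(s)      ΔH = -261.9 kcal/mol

(a) reversed and × 3 (reverse to put CaCO3(s) on the reactant side; ×3 to match 3 CaCO3(s) in the target): (-3)·(-288.6) = +865.8 kcal/mol
(b): not needed (CO2(g) appears nowhere else).
(c) × 3: (3)·(-26.4) = -79.2 kcal/mol
(d) × 2 (×2 to match 2 MgCO3(s) in the target): (2)·(-261.9) = -523.8 kcal/mol
Since enthalpy is a state function, ΔH = (+865.8) + (-79.2) + (-523.8) = 262.8 kcal/mol

ΔH = 262.8 kcal/mol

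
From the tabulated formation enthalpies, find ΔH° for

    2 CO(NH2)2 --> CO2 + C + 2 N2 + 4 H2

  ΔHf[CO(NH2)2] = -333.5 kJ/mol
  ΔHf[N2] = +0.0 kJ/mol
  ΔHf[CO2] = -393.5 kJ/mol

Products: 1·(-393.5) + 1·(+0.0) + 2·(+0.0) + 4·(+0.0) = -393.5
Reactants: 2·(-333.5) = -667.0
ΔH° = (-393.5) − (-667.0) = 273.5 kJ/mol

ΔH° = 273.5 kJ/mol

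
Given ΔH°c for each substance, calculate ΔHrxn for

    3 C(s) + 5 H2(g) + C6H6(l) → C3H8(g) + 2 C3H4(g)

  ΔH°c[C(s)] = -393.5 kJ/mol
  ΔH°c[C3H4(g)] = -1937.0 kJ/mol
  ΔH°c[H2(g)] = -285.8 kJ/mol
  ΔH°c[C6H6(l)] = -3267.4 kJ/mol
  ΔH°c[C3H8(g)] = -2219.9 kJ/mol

With combustion enthalpies, reactants minus products:
= [3·(-393.5) + 5·(-285.8) + 1·(-3267.4)] − [1·(-2219.9) + 2·(-1937.0)]
= 217.0 kJ/mol

ΔHrxn = 217.0 kJ/mol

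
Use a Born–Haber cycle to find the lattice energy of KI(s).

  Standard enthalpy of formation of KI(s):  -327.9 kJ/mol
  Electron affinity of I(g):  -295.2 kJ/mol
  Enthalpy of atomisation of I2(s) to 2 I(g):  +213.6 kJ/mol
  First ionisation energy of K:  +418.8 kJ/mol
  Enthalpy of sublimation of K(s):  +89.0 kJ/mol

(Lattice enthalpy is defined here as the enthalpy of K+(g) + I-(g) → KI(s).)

ΔHf° = 1·ΔHsub + 1·(ΣIE) + 1/2·D(I2) + 1·EA + U
-327.9 = 1·(+89.0) + 1·(+418.8) + 1/2·(+213.6) + 1·(-295.2) + U
U = -327.9 − (+319.4) = -647.3 kJ/mol

U = -647.3 kJ/mol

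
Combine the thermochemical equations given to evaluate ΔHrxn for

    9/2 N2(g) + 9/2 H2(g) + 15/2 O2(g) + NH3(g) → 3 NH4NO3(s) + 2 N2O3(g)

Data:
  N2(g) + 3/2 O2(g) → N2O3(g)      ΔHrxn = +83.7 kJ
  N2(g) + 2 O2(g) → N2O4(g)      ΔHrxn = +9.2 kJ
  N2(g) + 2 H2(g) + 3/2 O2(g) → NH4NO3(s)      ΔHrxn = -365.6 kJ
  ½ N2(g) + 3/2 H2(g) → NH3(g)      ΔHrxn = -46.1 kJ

ΔHrxn = -883.3 kJ

equation 1 × 2: (2)·(+83.7) = +167.4 kJ
equation 2: not needed.
equation 3 × 3: (3)·(-365.6) = -1096.8 kJ
equation 4 reversed: +46.1 kJ
By Hess's law, ΔHrxn = (2)·(+83.7) + (3)·(-365.6) + (-1)·(-46.1) = -883.3 kJ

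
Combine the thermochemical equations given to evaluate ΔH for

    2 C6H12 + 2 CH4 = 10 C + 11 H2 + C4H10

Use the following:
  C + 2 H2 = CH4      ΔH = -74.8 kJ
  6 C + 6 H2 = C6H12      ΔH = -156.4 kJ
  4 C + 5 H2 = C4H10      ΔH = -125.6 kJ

equation 1 reversed and × 2 (CH4 must end up as a reactant; scale by 2 for the 2 CH4): (-2)·(-74.8) = +149.6 kJ
equation 2 reversed and × 2 (reverse to put C6H12 on the reactant side; scale by 2 for the 2 C6H12): (-2)·(-156.4) = +312.8 kJ
equation 3 as written (C4H10 already on the product side): -125.6 kJ
ΔH = (+149.6) + (+312.8) + (-125.6) = 336.8 kJ

ΔH = 336.8 kJ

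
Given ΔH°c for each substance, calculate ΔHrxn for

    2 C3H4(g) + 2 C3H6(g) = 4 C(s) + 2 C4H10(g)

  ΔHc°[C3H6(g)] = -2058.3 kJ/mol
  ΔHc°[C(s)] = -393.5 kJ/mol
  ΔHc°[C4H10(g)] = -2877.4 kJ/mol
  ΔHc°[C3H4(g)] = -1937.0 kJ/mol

ΔHrxn = -661.8 kJ/mol

With combustion enthalpies, reactants minus products:
= [2·(-1937.0) + 2·(-2058.3)] − [4·(-393.5) + 2·(-2877.4)]
= -661.8 kJ/mol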